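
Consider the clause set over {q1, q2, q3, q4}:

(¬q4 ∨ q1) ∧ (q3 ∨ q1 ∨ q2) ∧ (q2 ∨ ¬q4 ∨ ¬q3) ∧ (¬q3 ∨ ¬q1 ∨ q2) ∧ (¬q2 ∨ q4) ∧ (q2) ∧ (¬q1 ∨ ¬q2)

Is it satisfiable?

Unsatisfiable

The clause (q2) is unit, so q2 = True.
The clause (q4) is unit, so q4 = True.
The clause (q1) is unit, so q1 = True.
Now (¬q1) is unsatisfied and unit — conflict.
No assignment satisfies every clause.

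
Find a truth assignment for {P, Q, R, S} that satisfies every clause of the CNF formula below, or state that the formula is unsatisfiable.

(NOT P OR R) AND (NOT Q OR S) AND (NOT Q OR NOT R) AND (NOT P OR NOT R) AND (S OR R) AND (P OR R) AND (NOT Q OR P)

Branch on P: set P = false.
Unit clause (R) forces R = true.
Unit clause (NOT Q) forces Q = false.
All clauses hold; S can take either value.

P: false, Q: false, R: true, S: false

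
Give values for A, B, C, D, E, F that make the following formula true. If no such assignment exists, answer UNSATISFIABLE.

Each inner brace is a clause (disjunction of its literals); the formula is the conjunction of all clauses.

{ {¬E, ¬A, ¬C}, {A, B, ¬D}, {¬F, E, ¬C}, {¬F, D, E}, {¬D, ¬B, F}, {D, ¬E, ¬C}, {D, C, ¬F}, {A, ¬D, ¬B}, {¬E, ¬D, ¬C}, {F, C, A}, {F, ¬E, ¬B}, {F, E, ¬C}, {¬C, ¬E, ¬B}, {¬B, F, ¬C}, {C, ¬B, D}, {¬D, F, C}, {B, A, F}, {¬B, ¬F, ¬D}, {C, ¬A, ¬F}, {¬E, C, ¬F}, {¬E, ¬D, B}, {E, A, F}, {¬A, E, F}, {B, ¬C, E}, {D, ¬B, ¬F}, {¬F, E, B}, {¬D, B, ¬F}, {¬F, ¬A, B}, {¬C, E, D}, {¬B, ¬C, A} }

Suppose E = True.
Suppose A = True.
(¬C) alone gives C = False.
(¬F) alone gives F = False.
(¬B) alone gives B = False.
(¬D) alone gives D = False.
All clauses are satisfied.

A ↦ True; B ↦ False; C ↦ False; D ↦ False; E ↦ True; F ↦ False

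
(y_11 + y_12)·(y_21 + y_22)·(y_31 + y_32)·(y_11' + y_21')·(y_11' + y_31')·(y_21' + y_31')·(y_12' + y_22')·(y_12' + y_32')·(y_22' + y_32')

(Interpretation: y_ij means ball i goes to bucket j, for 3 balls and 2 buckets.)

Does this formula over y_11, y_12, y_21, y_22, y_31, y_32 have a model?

Branch on y_11: set y_11 = 1.
From the singleton clause (y_21'), y_21 = 0.
From the singleton clause (y_22), y_22 = 1.
From the singleton clause (y_31'), y_31 = 0.
From the singleton clause (y_32), y_32 = 1.
That conflicts with the unit clause (y_32').
Backtrack on y_11: now try y_11 = 0.
From the singleton clause (y_12), y_12 = 1.
From the singleton clause (y_22'), y_22 = 0.
From the singleton clause (y_21), y_21 = 1.
From the singleton clause (y_31'), y_31 = 0.
From the singleton clause (y_32), y_32 = 1.
That conflicts with the unit clause (y_32').
Either choice for y_11 ends in contradiction.
No assignment satisfies every clause.

No, unsatisfiable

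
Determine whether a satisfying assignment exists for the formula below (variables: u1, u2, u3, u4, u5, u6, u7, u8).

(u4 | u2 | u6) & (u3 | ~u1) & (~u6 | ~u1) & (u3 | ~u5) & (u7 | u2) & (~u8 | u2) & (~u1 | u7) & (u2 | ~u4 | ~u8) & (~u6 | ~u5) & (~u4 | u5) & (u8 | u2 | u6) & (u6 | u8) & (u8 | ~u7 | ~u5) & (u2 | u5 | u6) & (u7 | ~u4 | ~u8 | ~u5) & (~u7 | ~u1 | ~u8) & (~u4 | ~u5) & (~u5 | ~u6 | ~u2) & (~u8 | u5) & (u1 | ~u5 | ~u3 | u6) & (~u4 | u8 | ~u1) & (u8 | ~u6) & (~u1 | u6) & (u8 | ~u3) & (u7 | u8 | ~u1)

No

Suppose u3 = 1.
From the singleton clause (u8), u8 = 1.
From the singleton clause (u2), u2 = 1.
From the singleton clause (u5), u5 = 1.
From the singleton clause (~u6), u6 = 0.
From the singleton clause (~u4), u4 = 0.
From the singleton clause (u1), u1 = 1.
Now (~u1) is unsatisfied and unit — conflict.
That branch fails; take u3 = 0 instead.
From the singleton clause (~u1), u1 = 0.
From the singleton clause (~u5), u5 = 0.
From the singleton clause (~u4), u4 = 0.
From the singleton clause (~u8), u8 = 0.
From the singleton clause (u6), u6 = 1.
Now (~u6) is unsatisfied and unit — conflict.
Either choice for u3 ends in contradiction.
No assignment satisfies every clause.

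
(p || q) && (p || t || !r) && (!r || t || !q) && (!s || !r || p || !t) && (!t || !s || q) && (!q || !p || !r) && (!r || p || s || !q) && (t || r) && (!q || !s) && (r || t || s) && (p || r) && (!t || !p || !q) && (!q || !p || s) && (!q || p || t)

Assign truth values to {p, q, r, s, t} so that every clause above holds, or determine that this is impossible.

Branch on p: set p = true.
Branch on q: set q = false.
Branch on t: set t = false.
(r) alone gives r = true.
Every clause is now satisfied; s is unconstrained.

p ↦ true,  q ↦ false,  r ↦ true,  s ↦ true,  t ↦ false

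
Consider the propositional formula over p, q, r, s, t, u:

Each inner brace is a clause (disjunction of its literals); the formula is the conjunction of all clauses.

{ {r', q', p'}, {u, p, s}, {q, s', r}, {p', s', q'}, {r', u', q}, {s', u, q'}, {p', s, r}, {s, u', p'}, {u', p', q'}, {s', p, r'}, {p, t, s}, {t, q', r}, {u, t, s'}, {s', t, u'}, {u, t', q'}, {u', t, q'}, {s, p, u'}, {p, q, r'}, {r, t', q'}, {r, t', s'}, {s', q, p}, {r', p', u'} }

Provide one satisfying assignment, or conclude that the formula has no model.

Try r = 1.
Try q = 0.
The clause (u') is unit, so u = 0.
The clause (p) is unit, so p = 1.
Try t = 0.
The clause (s') is unit, so s = 0.
This assignment satisfies each clause.

p ↦ 1; q ↦ 0; r ↦ 1; s ↦ 0; t ↦ 0; u ↦ 0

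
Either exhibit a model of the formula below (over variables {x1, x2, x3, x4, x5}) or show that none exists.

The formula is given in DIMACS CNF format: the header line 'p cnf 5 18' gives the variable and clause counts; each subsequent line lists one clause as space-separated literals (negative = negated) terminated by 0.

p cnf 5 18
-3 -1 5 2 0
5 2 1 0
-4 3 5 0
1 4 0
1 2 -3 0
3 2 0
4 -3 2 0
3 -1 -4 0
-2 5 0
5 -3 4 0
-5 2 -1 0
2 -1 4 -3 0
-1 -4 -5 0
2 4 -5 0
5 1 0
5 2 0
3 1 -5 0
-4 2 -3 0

Try x1 = True.
Try x3 = False.
(x2) alone gives x2 = True.
(¬x4) alone gives x4 = False.
(x5) alone gives x5 = True.
This assignment satisfies each clause.

x1 ↦ True; x2 ↦ True; x3 ↦ False; x4 ↦ False; x5 ↦ True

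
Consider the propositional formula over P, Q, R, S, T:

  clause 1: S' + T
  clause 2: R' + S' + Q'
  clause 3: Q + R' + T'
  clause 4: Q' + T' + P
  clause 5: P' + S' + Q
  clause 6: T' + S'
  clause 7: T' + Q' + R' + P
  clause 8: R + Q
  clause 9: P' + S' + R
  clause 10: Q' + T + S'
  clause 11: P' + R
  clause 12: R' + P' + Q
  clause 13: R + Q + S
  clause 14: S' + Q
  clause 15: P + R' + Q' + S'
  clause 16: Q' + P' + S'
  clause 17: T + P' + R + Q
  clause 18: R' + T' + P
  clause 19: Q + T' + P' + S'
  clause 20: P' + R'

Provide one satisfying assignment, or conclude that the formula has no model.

Try S = 0.
Try R = 1.
From the singleton clause (P'), P = 0.
From the singleton clause (T'), T = 0.
All clauses hold; Q can take either value.

P: 0,  Q: 0,  R: 1,  S: 0,  T: 0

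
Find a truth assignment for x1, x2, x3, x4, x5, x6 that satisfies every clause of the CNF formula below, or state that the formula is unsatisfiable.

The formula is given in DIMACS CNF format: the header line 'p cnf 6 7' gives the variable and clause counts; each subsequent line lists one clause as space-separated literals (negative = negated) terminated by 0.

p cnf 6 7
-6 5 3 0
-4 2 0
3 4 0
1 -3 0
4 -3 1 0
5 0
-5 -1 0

Unit clause (x5) forces x5 = True.
Unit clause (¬x1) forces x1 = False.
Unit clause (¬x3) forces x3 = False.
Unit clause (x4) forces x4 = True.
Unit clause (x2) forces x2 = True.
Every clause is now satisfied; x6 is unconstrained.

x1 ↦ False,  x2 ↦ True,  x3 ↦ False,  x4 ↦ True,  x5 ↦ True,  x6 ↦ True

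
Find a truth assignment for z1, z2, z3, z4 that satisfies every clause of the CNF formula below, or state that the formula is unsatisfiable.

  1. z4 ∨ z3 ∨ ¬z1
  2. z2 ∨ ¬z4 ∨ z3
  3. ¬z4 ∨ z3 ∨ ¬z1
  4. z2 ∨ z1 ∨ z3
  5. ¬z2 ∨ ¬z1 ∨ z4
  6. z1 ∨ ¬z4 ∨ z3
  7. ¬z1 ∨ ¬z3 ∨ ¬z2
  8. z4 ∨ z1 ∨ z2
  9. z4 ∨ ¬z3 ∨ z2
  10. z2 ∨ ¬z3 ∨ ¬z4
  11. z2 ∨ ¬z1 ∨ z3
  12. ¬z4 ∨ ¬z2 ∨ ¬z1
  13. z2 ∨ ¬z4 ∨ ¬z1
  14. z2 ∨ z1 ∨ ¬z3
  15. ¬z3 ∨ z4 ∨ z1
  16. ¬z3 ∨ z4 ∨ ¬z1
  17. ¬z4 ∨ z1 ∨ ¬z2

z1=False; z2=True; z3=False; z4=False

Branch on z4: set z4 = False.
Branch on z3: set z3 = False.
From the singleton clause (¬z1), z1 = False.
From the singleton clause (z2), z2 = True.
All clauses are satisfied.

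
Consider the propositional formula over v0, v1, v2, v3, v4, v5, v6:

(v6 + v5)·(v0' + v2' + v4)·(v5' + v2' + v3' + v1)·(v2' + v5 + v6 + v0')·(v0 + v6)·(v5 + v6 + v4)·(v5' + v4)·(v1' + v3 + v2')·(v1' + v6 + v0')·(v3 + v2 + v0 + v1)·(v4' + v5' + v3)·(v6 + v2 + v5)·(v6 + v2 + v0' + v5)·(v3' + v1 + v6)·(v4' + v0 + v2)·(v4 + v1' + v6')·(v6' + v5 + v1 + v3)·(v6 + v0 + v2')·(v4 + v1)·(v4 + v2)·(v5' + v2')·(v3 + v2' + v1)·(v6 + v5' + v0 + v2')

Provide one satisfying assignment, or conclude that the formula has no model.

Suppose v6 = 1.
Suppose v5 = 0.
Suppose v4 = 1.
Suppose v0 = 1.
Suppose v1 = 1.
Suppose v3 = 0.
The clause (v2') is unit, so v2 = 0.
This assignment satisfies each clause.

v0: 1,  v1: 1,  v2: 0,  v3: 0,  v4: 1,  v5: 0,  v6: 1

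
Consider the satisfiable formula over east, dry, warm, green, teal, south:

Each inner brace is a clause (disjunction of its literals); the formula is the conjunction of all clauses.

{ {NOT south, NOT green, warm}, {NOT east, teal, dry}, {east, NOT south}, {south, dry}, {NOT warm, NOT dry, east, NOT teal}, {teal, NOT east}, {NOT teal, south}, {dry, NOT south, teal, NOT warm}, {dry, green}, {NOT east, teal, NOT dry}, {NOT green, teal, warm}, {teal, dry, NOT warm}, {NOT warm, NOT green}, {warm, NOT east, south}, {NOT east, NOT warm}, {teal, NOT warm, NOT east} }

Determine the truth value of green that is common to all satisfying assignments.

Suppose green = true.
Unit clause (NOT warm) forces warm = false.
Unit clause (NOT south) forces south = false.
Unit clause (dry) forces dry = true.
Unit clause (NOT teal) forces teal = false.
Now (teal) is unsatisfied and unit — conflict.
So every satisfying assignment has green = False.

False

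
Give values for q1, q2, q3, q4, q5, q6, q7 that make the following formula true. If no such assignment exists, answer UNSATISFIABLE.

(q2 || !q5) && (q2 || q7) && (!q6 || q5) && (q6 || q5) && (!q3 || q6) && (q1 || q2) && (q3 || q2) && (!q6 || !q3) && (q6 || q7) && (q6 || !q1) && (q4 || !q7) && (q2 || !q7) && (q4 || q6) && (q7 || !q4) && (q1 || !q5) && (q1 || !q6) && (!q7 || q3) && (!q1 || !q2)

UNSATISFIABLE

Case q2 = true:
From the singleton clause (!q1), q1 = false.
From the singleton clause (!q5), q5 = false.
From the singleton clause (!q6), q6 = false.
That conflicts with the unit clause (q6).
That branch fails; take q2 = false instead.
From the singleton clause (!q5), q5 = false.
From the singleton clause (q7), q7 = true.
That conflicts with the unit clause (!q7).
Either choice for q2 ends in contradiction.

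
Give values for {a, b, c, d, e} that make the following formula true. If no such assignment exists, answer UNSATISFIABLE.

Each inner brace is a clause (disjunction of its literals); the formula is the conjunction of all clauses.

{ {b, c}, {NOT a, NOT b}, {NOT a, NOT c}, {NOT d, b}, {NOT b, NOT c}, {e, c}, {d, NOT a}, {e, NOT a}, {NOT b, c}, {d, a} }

Case b = true:
The clause (NOT a) is unit, so a = false.
The clause (NOT c) is unit, so c = false.
But (c) is also a unit clause — contradiction.
Backtrack on b: now try b = false.
The clause (c) is unit, so c = true.
The clause (NOT a) is unit, so a = false.
The clause (NOT d) is unit, so d = false.
But (d) is also a unit clause — contradiction.
Either choice for b ends in contradiction.

UNSATISFIABLE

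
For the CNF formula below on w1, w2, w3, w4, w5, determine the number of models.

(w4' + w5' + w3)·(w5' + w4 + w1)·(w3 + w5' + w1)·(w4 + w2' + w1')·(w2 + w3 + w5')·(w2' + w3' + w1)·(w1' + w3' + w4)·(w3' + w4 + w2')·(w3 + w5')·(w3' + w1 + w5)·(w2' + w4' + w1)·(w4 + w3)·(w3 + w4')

There are 2^5 = 32 truth assignments over (w1, w2, w3, w4, w5).
Split on w2. With w2 = 1, the clauses containing w2 are satisfied and w2' drops from the rest; 2 of the 2^4 = 16 assignments to the other variables satisfy what remains.
With w2 = 0, by the same count on the reduced clause set, 3 assignments work.
Total: 2 + 3 = 5.

5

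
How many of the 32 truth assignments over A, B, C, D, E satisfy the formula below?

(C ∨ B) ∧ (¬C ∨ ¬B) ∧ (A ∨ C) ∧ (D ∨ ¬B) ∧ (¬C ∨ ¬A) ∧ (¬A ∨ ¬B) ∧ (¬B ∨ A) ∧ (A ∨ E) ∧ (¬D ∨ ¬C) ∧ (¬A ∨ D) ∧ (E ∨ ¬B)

1

There are 2^5 = 32 truth assignments over (A, B, C, D, E).
Split on A. With A = True, the clauses containing A are satisfied and ¬A drops from the rest; 0 of the 2^4 = 16 assignments to the other variables satisfy what remains.
With A = False, by the same count on the reduced clause set, 1 assignment works.
Total: 0 + 1 = 1.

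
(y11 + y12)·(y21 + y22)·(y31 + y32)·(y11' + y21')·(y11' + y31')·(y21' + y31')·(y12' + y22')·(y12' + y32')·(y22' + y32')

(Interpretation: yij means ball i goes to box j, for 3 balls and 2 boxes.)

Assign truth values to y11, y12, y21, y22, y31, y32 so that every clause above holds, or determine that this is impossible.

Branch on y11: set y11 = 1.
From the singleton clause (y21'), y21 = 0.
From the singleton clause (y22), y22 = 1.
From the singleton clause (y31'), y31 = 0.
From the singleton clause (y32), y32 = 1.
That conflicts with the unit clause (y32').
Backtrack on y11: now try y11 = 0.
From the singleton clause (y12), y12 = 1.
From the singleton clause (y22'), y22 = 0.
From the singleton clause (y21), y21 = 1.
From the singleton clause (y31'), y31 = 0.
From the singleton clause (y32), y32 = 1.
That conflicts with the unit clause (y32').
Either choice for y11 ends in contradiction.

UNSATISFIABLE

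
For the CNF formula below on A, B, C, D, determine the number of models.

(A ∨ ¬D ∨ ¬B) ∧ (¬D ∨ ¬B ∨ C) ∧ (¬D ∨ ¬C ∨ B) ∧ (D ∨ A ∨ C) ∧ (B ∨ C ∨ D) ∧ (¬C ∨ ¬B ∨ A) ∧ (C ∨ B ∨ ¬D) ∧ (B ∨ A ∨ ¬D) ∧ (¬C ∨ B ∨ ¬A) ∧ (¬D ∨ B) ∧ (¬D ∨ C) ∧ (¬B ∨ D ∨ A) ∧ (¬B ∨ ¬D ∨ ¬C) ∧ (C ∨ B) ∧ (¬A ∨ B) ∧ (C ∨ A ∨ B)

There are 2^4 = 16 truth assignments over (A, B, C, D).
Check each against the 16 clauses (columns in the order A, B, C, D):
  F F F F  ✗ fails (D ∨ A ∨ C)
  F F F T  ✗ fails (C ∨ B ∨ ¬D)
  F F T F  ✓ satisfies all
  F F T T  ✗ fails (¬D ∨ ¬C ∨ B)
  F T F F  ✗ fails (D ∨ A ∨ C)
  F T F T  ✗ fails (A ∨ ¬D ∨ ¬B)
  F T T F  ✗ fails (¬C ∨ ¬B ∨ A)
  F T T T  ✗ fails (A ∨ ¬D ∨ ¬B)
  T F F F  ✗ fails (B ∨ C ∨ D)
  T F F T  ✗ fails (C ∨ B ∨ ¬D)
  T F T F  ✗ fails (¬C ∨ B ∨ ¬A)
  T F T T  ✗ fails (¬D ∨ ¬C ∨ B)
  T T F F  ✓ satisfies all
  T T F T  ✗ fails (¬D ∨ ¬B ∨ C)
  T T T F  ✓ satisfies all
  T T T T  ✗ fails (¬B ∨ ¬D ∨ ¬C)
3 of the 16 rows are models.

3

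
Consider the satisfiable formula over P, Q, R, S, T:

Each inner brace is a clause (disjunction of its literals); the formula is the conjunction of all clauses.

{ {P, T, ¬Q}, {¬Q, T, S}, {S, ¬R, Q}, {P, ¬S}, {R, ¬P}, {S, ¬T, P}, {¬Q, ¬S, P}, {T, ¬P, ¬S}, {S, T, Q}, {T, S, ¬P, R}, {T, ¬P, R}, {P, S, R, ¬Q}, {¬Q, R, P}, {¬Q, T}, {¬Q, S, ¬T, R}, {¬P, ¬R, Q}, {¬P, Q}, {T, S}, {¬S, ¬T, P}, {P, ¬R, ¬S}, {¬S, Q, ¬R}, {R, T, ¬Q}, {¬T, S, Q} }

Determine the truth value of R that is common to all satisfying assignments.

Suppose R = False.
Unit clause (¬P) forces P = False.
Unit clause (¬S) forces S = False.
Unit clause (¬T) forces T = False.
That conflicts with the unit clause (T).
So every satisfying assignment has R = True.

True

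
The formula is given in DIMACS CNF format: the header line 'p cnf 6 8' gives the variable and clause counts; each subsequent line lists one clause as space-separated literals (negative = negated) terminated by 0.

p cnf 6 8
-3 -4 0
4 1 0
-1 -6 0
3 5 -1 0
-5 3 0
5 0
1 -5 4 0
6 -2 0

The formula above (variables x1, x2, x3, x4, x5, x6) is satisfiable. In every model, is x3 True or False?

True

Suppose x3 = False.
(¬x5) alone gives x5 = False.
Now (x5) is unsatisfied and unit — conflict.
So every satisfying assignment has x3 = True.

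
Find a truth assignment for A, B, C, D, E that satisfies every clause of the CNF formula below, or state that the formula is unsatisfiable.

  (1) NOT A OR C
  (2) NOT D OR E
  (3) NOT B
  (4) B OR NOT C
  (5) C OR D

The clause (NOT B) is unit, so B = false.
The clause (NOT C) is unit, so C = false.
The clause (NOT A) is unit, so A = false.
The clause (D) is unit, so D = true.
The clause (E) is unit, so E = true.
This assignment satisfies each clause.

A ↦ false,  B ↦ false,  C ↦ false,  D ↦ true,  E ↦ true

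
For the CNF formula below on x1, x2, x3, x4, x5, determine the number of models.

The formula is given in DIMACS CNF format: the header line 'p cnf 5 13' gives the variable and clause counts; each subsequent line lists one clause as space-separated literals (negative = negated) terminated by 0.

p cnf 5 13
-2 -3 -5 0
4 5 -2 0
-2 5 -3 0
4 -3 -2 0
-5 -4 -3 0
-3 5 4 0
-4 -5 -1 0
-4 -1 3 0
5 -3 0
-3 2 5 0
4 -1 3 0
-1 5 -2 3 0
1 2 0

4

There are 2^5 = 32 truth assignments over (x1, x2, x3, x4, x5).
Split on x5. With x5 = True, the clauses containing x5 are satisfied and ¬x5 drops from the rest; 3 of the 2^4 = 16 assignments to the other variables satisfy what remains.
With x5 = False, by the same count on the reduced clause set, 1 assignment works.
Total: 3 + 1 = 4.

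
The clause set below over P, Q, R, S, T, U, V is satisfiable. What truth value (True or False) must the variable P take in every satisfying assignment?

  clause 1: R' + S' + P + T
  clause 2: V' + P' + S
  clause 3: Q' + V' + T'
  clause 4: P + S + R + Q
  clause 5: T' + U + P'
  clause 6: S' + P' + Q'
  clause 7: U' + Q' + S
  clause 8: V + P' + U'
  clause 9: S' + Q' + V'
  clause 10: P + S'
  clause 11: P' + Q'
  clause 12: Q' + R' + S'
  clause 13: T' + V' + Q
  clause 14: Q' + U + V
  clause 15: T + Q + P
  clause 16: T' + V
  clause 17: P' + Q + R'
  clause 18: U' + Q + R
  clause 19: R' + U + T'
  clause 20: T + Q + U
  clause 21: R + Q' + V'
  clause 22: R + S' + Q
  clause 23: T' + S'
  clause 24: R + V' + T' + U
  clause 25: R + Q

Suppose P = 1.
(Q') alone gives Q = 0.
(R') alone gives R = 0.
But (R) is also a unit clause — contradiction.
So every satisfying assignment has P = False.

False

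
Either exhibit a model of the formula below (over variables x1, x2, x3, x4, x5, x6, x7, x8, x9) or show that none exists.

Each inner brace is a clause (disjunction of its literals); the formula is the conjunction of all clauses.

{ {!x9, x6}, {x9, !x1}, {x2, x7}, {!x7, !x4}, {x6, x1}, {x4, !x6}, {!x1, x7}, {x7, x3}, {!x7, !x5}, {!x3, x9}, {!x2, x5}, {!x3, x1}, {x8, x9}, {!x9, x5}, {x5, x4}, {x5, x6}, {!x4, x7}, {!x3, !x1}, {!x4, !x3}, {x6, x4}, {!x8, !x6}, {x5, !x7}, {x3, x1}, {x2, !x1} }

UNSATISFIABLE

Branch on x9: set x9 = false.
From the singleton clause (!x1), x1 = false.
From the singleton clause (x6), x6 = true.
From the singleton clause (x4), x4 = true.
From the singleton clause (!x7), x7 = false.
That conflicts with the unit clause (x7).
So x9 must be the other value — set x9 = true.
From the singleton clause (x6), x6 = true.
From the singleton clause (x4), x4 = true.
From the singleton clause (!x7), x7 = false.
That conflicts with the unit clause (x7).
Neither x9 = true nor x9 = false works.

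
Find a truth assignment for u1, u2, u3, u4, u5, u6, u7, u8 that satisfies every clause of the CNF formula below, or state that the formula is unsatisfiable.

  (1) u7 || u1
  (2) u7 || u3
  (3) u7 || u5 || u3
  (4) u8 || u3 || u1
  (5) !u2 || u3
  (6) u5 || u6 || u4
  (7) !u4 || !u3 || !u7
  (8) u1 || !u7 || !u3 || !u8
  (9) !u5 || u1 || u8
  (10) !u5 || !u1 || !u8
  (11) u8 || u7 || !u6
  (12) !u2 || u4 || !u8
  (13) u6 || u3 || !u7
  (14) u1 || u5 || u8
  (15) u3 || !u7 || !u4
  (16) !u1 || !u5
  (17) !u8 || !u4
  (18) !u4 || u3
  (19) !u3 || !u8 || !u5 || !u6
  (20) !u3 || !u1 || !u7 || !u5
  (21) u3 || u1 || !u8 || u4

u1: true,  u2: false,  u3: true,  u4: true,  u5: false,  u6: false,  u7: false,  u8: false

Case u7 = false:
From the singleton clause (u1), u1 = true.
From the singleton clause (u3), u3 = true.
From the singleton clause (!u5), u5 = false.
Case u6 = false:
From the singleton clause (u4), u4 = true.
From the singleton clause (!u8), u8 = false.
Every clause is now satisfied; u2 is unconstrained.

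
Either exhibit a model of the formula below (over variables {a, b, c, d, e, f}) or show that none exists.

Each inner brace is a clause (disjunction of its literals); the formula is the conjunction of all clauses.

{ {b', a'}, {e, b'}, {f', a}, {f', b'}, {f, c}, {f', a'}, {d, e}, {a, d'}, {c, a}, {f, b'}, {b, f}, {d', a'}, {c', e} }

Branch on b: set b = 0.
From the singleton clause (f), f = 1.
From the singleton clause (a), a = 1.
But (a') is also a unit clause — contradiction.
Undo b and try b = 1.
From the singleton clause (a'), a = 0.
From the singleton clause (e), e = 1.
From the singleton clause (f'), f = 0.
But (f) is also a unit clause — contradiction.
Both values of b lead to a conflict.

UNSATISFIABLE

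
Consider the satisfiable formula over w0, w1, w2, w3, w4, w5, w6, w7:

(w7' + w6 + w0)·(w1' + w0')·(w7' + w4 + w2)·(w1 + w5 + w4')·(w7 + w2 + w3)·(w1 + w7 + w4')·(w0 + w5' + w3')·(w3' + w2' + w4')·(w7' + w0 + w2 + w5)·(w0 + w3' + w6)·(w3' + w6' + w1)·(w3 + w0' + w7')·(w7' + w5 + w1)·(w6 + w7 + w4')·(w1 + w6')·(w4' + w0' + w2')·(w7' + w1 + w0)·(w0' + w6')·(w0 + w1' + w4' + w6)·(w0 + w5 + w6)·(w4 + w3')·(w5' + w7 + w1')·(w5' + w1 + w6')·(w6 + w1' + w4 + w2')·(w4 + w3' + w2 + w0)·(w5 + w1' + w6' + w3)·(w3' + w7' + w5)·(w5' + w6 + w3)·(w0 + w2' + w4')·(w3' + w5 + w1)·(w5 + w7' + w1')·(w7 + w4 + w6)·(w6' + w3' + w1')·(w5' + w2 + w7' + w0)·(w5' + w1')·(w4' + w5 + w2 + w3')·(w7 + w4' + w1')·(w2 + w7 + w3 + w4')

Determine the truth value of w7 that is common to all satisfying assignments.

Suppose w7 = 0.
Try w1 = 0.
(w4') alone gives w4 = 0.
(w6') alone gives w6 = 0.
But (w6) is also a unit clause — contradiction.
Backtrack on w1: now try w1 = 1.
(w0') alone gives w0 = 0.
(w5') alone gives w5 = 0.
(w6) alone gives w6 = 1.
(w3) alone gives w3 = 1.
But (w3') is also a unit clause — contradiction.
Neither w1 = 1 nor w1 = 0 works.
So every satisfying assignment has w7 = True.

True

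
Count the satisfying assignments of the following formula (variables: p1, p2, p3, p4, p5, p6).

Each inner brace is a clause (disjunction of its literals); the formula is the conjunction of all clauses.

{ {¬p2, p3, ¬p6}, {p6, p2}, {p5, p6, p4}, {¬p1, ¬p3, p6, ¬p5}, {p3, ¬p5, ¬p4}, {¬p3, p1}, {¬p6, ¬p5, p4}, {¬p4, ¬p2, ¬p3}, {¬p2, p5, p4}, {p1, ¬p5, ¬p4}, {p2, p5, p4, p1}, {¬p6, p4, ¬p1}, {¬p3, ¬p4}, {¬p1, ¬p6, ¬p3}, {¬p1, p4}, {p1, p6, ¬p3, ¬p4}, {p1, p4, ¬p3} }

There are 2^6 = 64 truth assignments over (p1, p2, p3, p4, p5, p6).
Split on p4. With p4 = True, the clauses containing p4 are satisfied and ¬p4 drops from the rest; 4 of the 2^5 = 32 assignments to the other variables satisfy what remains.
With p4 = False, by the same count on the reduced clause set, 1 assignment works.
Total: 4 + 1 = 5.

5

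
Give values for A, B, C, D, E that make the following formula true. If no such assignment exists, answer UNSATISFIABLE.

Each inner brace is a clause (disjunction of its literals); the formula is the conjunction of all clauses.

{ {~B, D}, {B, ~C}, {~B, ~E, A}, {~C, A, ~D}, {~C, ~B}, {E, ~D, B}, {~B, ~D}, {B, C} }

Try B = 0.
The clause (~C) is unit, so C = 0.
But (C) is also a unit clause — contradiction.
Undo B and try B = 1.
The clause (D) is unit, so D = 1.
But (~D) is also a unit clause — contradiction.
Neither B = 1 nor B = 0 works.

UNSATISFIABLE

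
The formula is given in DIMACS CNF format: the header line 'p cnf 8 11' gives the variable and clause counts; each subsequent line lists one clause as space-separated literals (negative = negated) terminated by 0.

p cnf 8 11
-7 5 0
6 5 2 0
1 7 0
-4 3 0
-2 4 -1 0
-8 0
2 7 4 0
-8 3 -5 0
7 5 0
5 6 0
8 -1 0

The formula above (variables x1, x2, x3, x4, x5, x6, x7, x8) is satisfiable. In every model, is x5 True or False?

Suppose x5 = False.
The clause (¬x7) is unit, so x7 = False.
But (x7) is also a unit clause — contradiction.
So every satisfying assignment has x5 = True.

True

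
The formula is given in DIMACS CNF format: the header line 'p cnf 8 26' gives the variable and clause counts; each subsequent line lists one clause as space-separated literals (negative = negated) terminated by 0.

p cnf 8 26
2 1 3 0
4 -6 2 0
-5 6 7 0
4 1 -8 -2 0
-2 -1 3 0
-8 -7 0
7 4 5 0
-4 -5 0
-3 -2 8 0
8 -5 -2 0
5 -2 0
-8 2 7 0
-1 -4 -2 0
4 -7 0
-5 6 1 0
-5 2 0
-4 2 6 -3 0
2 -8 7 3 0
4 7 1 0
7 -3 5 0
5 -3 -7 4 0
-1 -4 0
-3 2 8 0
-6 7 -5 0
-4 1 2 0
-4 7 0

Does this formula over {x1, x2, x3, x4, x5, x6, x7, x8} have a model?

Unsatisfiable

Try x8 = False.
Try x4 = False.
Unit clause (¬x7) forces x7 = False.
Unit clause (x5) forces x5 = True.
Unit clause (x6) forces x6 = True.
But (¬x6) is also a unit clause — contradiction.
Backtrack on x4: now try x4 = True.
Unit clause (¬x5) forces x5 = False.
Unit clause (¬x2) forces x2 = False.
Unit clause (¬x1) forces x1 = False.
But (x1) is also a unit clause — contradiction.
Both values of x4 lead to a conflict.
Backtrack on x8: now try x8 = True.
Unit clause (¬x7) forces x7 = False.
Unit clause (x2) forces x2 = True.
Unit clause (x5) forces x5 = True.
Unit clause (x6) forces x6 = True.
But (¬x6) is also a unit clause — contradiction.
Both values of x8 lead to a conflict.
No assignment satisfies every clause.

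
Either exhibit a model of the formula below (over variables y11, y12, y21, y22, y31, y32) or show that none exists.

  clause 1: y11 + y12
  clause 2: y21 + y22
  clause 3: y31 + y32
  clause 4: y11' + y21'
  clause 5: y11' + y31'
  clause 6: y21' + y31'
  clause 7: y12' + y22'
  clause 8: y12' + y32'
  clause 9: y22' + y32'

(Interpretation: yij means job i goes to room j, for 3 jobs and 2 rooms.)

UNSATISFIABLE

Try y11 = 1.
(y21') alone gives y21 = 0.
(y22) alone gives y22 = 1.
(y31') alone gives y31 = 0.
(y32) alone gives y32 = 1.
Now (y32') is unsatisfied and unit — conflict.
That branch fails; take y11 = 0 instead.
(y12) alone gives y12 = 1.
(y22') alone gives y22 = 0.
(y21) alone gives y21 = 1.
(y31') alone gives y31 = 0.
(y32) alone gives y32 = 1.
Now (y32') is unsatisfied and unit — conflict.
Neither y11 = 1 nor y11 = 0 works.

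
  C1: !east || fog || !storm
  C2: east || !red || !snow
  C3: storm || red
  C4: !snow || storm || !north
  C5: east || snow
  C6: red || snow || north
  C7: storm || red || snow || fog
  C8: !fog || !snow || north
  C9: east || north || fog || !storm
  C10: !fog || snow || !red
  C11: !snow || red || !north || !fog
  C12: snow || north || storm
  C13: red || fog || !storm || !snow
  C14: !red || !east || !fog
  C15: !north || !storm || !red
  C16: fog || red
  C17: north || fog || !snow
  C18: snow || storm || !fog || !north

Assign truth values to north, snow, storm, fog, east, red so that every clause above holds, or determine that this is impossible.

north: true,  snow: false,  storm: false,  fog: false,  east: true,  red: true

Suppose storm = false.
From the singleton clause (red), red = true.
Suppose east = true.
From the singleton clause (!fog), fog = false.
Suppose snow = false.
From the singleton clause (north), north = true.
Every clause now holds.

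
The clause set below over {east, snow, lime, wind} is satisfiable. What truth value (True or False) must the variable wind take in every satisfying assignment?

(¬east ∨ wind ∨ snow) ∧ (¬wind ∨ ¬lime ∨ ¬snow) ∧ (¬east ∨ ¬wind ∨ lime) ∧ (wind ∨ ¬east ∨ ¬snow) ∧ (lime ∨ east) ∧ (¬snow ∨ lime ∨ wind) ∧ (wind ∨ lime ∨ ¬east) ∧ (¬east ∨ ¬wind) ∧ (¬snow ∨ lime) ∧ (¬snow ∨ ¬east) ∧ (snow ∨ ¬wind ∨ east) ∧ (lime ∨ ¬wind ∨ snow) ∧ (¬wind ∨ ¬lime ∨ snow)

Suppose wind = True.
From the singleton clause (¬east), east = False.
From the singleton clause (lime), lime = True.
From the singleton clause (¬snow), snow = False.
But (snow) is also a unit clause — contradiction.
So every satisfying assignment has wind = False.

False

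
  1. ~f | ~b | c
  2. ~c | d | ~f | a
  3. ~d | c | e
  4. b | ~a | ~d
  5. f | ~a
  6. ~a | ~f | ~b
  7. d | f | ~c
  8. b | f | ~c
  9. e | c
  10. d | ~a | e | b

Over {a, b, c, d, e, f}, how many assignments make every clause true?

14

There are 2^6 = 64 truth assignments over (a, b, c, d, e, f).
Split on a. With a = 1, the clauses containing a are satisfied and ~a drops from the rest; 2 of the 2^5 = 32 assignments to the other variables satisfy what remains.
With a = 0, by the same count on the reduced clause set, 12 assignments work.
(One model: a=F, b=F, c=F, d=F, e=T, f=F.)
Total: 2 + 12 = 14.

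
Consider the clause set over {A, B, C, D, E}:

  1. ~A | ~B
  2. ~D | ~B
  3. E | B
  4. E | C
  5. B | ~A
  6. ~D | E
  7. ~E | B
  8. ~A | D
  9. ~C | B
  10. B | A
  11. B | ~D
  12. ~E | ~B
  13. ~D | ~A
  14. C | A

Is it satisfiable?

Branch on A: set A = 0.
From the singleton clause (B), B = 1.
From the singleton clause (~D), D = 0.
From the singleton clause (~E), E = 0.
From the singleton clause (C), C = 1.
This assignment satisfies each clause.
A satisfying assignment: A: 0; B: 1; C: 1; D: 0; E: 0.

Yes, satisfiable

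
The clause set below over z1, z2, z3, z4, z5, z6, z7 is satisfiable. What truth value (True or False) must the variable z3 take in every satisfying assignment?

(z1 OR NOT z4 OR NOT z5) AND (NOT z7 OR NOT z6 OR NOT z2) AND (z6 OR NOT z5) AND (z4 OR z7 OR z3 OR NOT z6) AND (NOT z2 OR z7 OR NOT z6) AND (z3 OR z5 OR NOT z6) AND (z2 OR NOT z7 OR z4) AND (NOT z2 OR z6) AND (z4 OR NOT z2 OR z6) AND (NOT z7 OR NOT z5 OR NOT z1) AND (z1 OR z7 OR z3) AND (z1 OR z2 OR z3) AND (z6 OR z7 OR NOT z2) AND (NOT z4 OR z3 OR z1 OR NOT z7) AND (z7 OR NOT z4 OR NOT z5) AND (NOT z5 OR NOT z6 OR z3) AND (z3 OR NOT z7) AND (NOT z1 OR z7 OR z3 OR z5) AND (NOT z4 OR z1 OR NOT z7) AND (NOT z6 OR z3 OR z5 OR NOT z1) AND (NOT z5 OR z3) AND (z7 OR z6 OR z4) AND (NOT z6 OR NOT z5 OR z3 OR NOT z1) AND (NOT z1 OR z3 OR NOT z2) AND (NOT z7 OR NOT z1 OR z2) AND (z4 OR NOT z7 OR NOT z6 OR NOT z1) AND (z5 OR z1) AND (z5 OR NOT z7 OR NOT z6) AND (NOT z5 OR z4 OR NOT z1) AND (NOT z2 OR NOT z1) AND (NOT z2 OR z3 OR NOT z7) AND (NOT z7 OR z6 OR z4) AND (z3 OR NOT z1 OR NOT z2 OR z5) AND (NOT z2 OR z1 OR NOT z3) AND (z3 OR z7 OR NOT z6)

True

Suppose z3 = false.
Unit clause (NOT z7) forces z7 = false.
Unit clause (z1) forces z1 = true.
Unit clause (z5) forces z5 = true.
Now (NOT z5) is unsatisfied and unit — conflict.
So every satisfying assignment has z3 = True.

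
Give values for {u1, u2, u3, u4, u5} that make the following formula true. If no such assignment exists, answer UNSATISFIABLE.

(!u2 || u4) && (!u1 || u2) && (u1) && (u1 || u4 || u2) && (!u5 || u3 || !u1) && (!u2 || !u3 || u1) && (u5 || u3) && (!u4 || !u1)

Unit clause (u1) forces u1 = true.
Unit clause (u2) forces u2 = true.
Unit clause (u4) forces u4 = true.
That conflicts with the unit clause (!u4).

UNSATISFIABLE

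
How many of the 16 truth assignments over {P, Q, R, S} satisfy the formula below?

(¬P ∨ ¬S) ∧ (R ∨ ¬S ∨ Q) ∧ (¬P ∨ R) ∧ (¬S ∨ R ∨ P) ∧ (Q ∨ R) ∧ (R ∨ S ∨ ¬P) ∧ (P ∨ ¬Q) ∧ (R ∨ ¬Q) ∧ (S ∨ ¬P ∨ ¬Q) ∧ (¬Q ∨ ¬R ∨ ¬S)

3

There are 2^4 = 16 truth assignments over (P, Q, R, S).
Check each against the 10 clauses (columns in the order P, Q, R, S):
  F F F F  ✗ fails (Q ∨ R)
  F F F T  ✗ fails (R ∨ ¬S ∨ Q)
  F F T F  ✓ satisfies all
  F F T T  ✓ satisfies all
  F T F F  ✗ fails (P ∨ ¬Q)
  F T F T  ✗ fails (¬S ∨ R ∨ P)
  F T T F  ✗ fails (P ∨ ¬Q)
  F T T T  ✗ fails (P ∨ ¬Q)
  T F F F  ✗ fails (¬P ∨ R)
  T F F T  ✗ fails (¬P ∨ ¬S)
  T F T F  ✓ satisfies all
  T F T T  ✗ fails (¬P ∨ ¬S)
  T T F F  ✗ fails (¬P ∨ R)
  T T F T  ✗ fails (¬P ∨ ¬S)
  T T T F  ✗ fails (S ∨ ¬P ∨ ¬Q)
  T T T T  ✗ fails (¬P ∨ ¬S)
3 of the 16 rows are models.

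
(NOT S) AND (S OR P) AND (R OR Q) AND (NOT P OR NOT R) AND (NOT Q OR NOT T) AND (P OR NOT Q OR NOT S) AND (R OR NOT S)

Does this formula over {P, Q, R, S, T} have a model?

Yes

Unit clause (NOT S) forces S = false.
Unit clause (P) forces P = true.
Unit clause (NOT R) forces R = false.
Unit clause (Q) forces Q = true.
Unit clause (NOT T) forces T = false.
All clauses are satisfied.
A satisfying assignment: P: true, Q: true, R: false, S: false, T: false.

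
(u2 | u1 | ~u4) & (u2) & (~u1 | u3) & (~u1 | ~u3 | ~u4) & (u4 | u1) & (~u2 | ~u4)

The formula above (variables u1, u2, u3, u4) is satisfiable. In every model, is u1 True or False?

Suppose u1 = 0.
From the singleton clause (u2), u2 = 1.
From the singleton clause (u4), u4 = 1.
Now (~u4) is unsatisfied and unit — conflict.
So every satisfying assignment has u1 = True.

True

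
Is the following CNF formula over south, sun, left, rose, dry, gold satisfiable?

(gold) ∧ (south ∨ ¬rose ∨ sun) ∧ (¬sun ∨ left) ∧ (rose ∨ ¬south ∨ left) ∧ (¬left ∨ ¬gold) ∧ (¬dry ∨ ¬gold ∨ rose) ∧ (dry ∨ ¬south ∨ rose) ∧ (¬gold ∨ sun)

No

Unit clause (gold) forces gold = True.
Unit clause (¬left) forces left = False.
Unit clause (¬sun) forces sun = False.
But (sun) is also a unit clause — contradiction.
No assignment satisfies every clause.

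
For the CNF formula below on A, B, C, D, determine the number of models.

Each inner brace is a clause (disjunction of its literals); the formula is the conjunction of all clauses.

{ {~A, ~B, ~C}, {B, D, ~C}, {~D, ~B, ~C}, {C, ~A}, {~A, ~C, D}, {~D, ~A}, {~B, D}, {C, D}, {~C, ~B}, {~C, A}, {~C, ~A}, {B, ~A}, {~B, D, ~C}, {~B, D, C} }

There are 2^4 = 16 truth assignments over (A, B, C, D).
Check each against the 14 clauses (columns in the order A, B, C, D):
  F F F F  ✗ fails (C | D)
  F F F T  ✓ satisfies all
  F F T F  ✗ fails (B | D | ~C)
  F F T T  ✗ fails (~C | A)
  F T F F  ✗ fails (~B | D)
  F T F T  ✓ satisfies all
  F T T F  ✗ fails (~B | D)
  F T T T  ✗ fails (~D | ~B | ~C)
  T F F F  ✗ fails (C | ~A)
  T F F T  ✗ fails (C | ~A)
  T F T F  ✗ fails (B | D | ~C)
  T F T T  ✗ fails (~D | ~A)
  T T F F  ✗ fails (C | ~A)
  T T F T  ✗ fails (C | ~A)
  T T T F  ✗ fails (~A | ~B | ~C)
  T T T T  ✗ fails (~A | ~B | ~C)
2 of the 16 rows are models.

2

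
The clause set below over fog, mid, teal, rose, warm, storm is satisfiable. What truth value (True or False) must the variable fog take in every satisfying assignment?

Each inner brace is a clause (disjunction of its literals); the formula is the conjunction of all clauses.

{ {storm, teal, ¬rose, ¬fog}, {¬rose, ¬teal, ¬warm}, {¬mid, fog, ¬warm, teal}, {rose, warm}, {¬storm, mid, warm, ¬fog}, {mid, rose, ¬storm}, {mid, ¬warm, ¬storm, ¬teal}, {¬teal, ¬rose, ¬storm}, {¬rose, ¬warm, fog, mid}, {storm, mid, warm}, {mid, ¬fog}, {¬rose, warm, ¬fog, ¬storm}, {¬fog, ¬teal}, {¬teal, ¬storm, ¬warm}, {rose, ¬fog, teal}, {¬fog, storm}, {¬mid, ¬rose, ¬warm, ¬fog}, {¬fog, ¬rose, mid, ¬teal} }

False

Suppose fog = True.
(mid) alone gives mid = True.
(¬teal) alone gives teal = False.
(rose) alone gives rose = True.
(storm) alone gives storm = True.
(warm) alone gives warm = True.
Now (¬warm) is unsatisfied and unit — conflict.
So every satisfying assignment has fog = False.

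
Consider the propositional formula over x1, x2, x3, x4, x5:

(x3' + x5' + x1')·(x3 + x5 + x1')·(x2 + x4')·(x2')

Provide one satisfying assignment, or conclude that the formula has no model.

x1: 0,  x2: 0,  x3: 0,  x4: 0,  x5: 0

The clause (x2') is unit, so x2 = 0.
The clause (x4') is unit, so x4 = 0.
Try x3 = 0.
Try x5 = 0.
The clause (x1') is unit, so x1 = 0.
All clauses are satisfied.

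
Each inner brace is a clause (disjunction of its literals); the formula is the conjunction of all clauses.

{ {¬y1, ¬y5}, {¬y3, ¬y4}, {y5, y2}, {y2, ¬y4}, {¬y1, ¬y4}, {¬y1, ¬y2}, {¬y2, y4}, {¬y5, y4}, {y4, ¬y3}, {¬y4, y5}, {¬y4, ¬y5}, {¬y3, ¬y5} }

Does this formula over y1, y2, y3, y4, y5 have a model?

Suppose y1 = False.
Suppose y3 = False.
Suppose y5 = True.
From the singleton clause (y4), y4 = True.
Now (¬y4) is unsatisfied and unit — conflict.
Undo y5 and try y5 = False.
From the singleton clause (y2), y2 = True.
From the singleton clause (y4), y4 = True.
Now (¬y4) is unsatisfied and unit — conflict.
Both values of y5 lead to a conflict.
Undo y3 and try y3 = True.
From the singleton clause (¬y4), y4 = False.
Now (y4) is unsatisfied and unit — conflict.
Both values of y3 lead to a conflict.
Undo y1 and try y1 = True.
From the singleton clause (¬y5), y5 = False.
From the singleton clause (y2), y2 = True.
Now (¬y2) is unsatisfied and unit — conflict.
Both values of y1 lead to a conflict.
No assignment satisfies every clause.

No, unsatisfiable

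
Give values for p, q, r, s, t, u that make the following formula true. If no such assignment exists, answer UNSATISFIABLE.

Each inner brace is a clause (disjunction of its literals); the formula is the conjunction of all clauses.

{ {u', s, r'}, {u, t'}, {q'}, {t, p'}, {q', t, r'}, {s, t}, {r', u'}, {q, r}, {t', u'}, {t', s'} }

Unit clause (q') forces q = 0.
Unit clause (r) forces r = 1.
Unit clause (u') forces u = 0.
Unit clause (t') forces t = 0.
Unit clause (p') forces p = 0.
Unit clause (s) forces s = 1.
This assignment satisfies each clause.

p ↦ 0; q ↦ 0; r ↦ 1; s ↦ 1; t ↦ 0; u ↦ 0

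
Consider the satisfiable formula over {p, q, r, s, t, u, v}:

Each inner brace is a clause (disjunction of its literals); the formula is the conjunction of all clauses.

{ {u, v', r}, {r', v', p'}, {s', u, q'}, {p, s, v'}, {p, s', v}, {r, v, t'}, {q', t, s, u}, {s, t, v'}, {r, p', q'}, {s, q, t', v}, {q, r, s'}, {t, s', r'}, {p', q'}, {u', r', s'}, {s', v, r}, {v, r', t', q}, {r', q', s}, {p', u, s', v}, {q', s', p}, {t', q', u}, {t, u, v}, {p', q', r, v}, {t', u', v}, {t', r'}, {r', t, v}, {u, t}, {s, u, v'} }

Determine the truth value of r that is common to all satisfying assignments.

False

Suppose r = 1.
The clause (t') is unit, so t = 0.
The clause (s') is unit, so s = 0.
The clause (v') is unit, so v = 0.
That conflicts with the unit clause (v).
So every satisfying assignment has r = False.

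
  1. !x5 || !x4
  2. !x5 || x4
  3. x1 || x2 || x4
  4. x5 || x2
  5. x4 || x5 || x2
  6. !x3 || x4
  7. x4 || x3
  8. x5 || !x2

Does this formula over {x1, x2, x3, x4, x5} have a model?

Suppose x5 = false.
From the singleton clause (x2), x2 = true.
But (!x2) is also a unit clause — contradiction.
Undo x5 and try x5 = true.
From the singleton clause (!x4), x4 = false.
But (x4) is also a unit clause — contradiction.
Neither x5 = true nor x5 = false works.
No assignment satisfies every clause.

No, unsatisfiable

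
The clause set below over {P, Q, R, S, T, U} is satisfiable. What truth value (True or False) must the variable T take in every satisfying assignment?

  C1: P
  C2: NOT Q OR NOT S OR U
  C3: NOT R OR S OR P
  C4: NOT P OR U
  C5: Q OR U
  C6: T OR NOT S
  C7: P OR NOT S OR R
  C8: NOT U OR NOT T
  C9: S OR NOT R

False

Suppose T = true.
From the singleton clause (P), P = true.
From the singleton clause (U), U = true.
Now (NOT U) is unsatisfied and unit — conflict.
So every satisfying assignment has T = False.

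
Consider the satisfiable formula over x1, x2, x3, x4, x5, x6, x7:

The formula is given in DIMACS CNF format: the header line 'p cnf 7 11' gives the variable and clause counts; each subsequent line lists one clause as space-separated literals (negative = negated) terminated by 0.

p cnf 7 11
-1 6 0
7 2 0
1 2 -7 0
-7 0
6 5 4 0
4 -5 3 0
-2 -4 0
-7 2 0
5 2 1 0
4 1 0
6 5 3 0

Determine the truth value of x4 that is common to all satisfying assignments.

Suppose x4 = True.
From the singleton clause (¬x7), x7 = False.
From the singleton clause (x2), x2 = True.
That conflicts with the unit clause (¬x2).
So every satisfying assignment has x4 = False.

False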